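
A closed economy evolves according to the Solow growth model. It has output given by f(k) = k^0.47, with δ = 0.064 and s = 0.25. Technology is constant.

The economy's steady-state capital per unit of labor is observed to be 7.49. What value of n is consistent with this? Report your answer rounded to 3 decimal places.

Steady state requires s·f(k) = (n + δ)·k, i.e. s·k^α = (n + δ)·k.
So s / (n + δ) = (k*)^(1−α) = 7.49^0.53 = 2.9072.
Therefore n + δ = s / 2.9072 = 0.25 / 2.9072 = 0.0860, so n = 0.0860 − 0.064 = 0.0220.

n ≈ 0.022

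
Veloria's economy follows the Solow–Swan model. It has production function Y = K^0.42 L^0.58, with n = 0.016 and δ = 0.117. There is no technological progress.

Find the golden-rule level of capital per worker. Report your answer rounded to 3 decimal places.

The golden rule sets f'(k) = n + δ, i.e. α·k^(α−1) = n + δ.
So k^(1−α) = α / (n + δ) = 0.42 / 0.133 = 3.1579.
k_gold = 3.1579^(1/0.58) ≈ 7.2616

k_gold ≈ 7.262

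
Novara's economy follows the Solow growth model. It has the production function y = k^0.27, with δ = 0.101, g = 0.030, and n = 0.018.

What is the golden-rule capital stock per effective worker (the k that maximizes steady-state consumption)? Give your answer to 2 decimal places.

The golden rule sets f'(k) = n + g + δ, i.e. α·k^(α−1) = n + g + δ.
So k^(1−α) = α / (n + g + δ) = 0.27 / 0.149 = 1.8121.
k_gold = 1.8121^(1/0.73) ≈ 2.2577

k_gold ≈ 2.26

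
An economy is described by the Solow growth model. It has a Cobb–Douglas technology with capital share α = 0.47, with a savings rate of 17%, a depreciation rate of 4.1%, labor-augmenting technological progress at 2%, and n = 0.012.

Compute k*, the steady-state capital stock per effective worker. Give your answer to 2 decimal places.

k* ≈ 4.93

Steady state requires s·f(k) = (n + g + δ)·k, i.e. s·k^α = (n + g + δ)·k.
Rearranging, k^(1−α) = s / (n + g + δ).
k^0.53 = 0.17 / (0.012 + 0.020 + 0.041) = 0.17 / 0.073 = 2.3288
k* = 2.3288^(1/0.53) ≈ 4.9284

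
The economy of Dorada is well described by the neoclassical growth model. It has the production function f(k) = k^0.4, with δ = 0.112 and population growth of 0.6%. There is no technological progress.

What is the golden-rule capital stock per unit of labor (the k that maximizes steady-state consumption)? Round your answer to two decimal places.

k_gold ≈ 7.65

The golden rule sets f'(k) = n + δ, i.e. α·k^(α−1) = n + δ.
So k^(1−α) = α / (n + δ) = 0.4 / 0.118 = 3.3898.
k_gold = 3.3898^(1/0.6) ≈ 7.6493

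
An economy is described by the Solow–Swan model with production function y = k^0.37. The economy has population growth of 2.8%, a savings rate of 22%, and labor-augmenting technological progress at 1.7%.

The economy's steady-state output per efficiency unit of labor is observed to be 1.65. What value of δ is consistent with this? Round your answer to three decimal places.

At the steady state, Δk = 0, so s·k^α = (n + g + δ)·k.
Since y* = [s/(n + g + δ)]^(α/(1−α)), we have s/(n + g + δ) = (y*)^((1−α)/α) = 1.65^1.7027 = 2.3459.
Therefore n + g + δ = s / 2.3459 = 0.22 / 2.3459 = 0.0938, so δ = 0.0938 − 0.045 = 0.0488.

δ ≈ 0.049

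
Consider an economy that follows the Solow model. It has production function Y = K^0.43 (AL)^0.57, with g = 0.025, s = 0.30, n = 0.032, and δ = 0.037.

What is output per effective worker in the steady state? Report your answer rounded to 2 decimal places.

y* = 2.40

In steady state, investment equals break-even investment: s·k^α = (n + g + δ)·k.
Dividing both sides by k: k^(1−α) = s / (n + g + δ).
k^0.57 = 0.30 / (0.032 + 0.025 + 0.037) = 0.30 / 0.094 = 3.1915
k* = 3.1915^(1/0.57) ≈ 7.6595
y* = (k*)^α = 7.6595^0.43 ≈ 2.4000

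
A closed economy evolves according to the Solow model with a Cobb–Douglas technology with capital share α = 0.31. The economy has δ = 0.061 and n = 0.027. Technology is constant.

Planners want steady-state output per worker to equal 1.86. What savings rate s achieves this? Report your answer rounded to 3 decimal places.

s ≈ 0.350

Steady state requires s·f(k) = (n + δ)·k, i.e. s·k^α = (n + δ)·k.
Since y* = [s/(n + δ)]^(α/(1−α)), we have s/(n + δ) = (y*)^((1−α)/α) = 1.86^2.2258 = 3.9800.
Therefore s = 3.9800 × (n + δ) = 3.9800 × 0.088 = 0.3502.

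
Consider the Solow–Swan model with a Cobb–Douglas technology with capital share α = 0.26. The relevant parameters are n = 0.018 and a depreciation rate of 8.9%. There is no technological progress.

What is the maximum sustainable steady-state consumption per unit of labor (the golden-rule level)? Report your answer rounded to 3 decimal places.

c_gold ≈ 1.011

At the golden rule, f'(k) = n + δ, so α·k^(α−1) = n + δ and k_gold = (α/(n + δ))^(1/(1−α)).
k_gold = (0.26/0.107)^(1/0.74) = 2.4299^1.3514 ≈ 3.3196
c_gold = f(k_gold) − (n + δ)·k_gold = 1.3661 − 0.107×3.3196 ≈ 1.0109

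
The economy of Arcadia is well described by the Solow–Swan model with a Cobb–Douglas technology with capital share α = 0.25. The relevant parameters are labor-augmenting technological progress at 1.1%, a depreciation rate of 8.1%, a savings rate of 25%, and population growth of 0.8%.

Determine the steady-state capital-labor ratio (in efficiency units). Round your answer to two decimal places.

Steady state requires s·f(k) = (n + g + δ)·k, i.e. s·k^α = (n + g + δ)·k.
Dividing both sides by k: k^(1−α) = s / (n + g + δ).
k^0.75 = 0.25 / (0.008 + 0.011 + 0.081) = 0.25 / 0.100 = 2.5000
k* = 2.5000^(1/0.75) ≈ 3.3930

k* = 3.39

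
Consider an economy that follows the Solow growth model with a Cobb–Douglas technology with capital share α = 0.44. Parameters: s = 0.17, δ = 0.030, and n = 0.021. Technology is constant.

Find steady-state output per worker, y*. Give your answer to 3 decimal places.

In steady state, investment equals break-even investment: s·k^α = (n + δ)·k.
Rearranging, k^(1−α) = s / (n + δ).
k^0.56 = 0.17 / (0.021 + 0.030) = 0.17 / 0.051 = 3.3333
k* = 3.3333^(1/0.56) ≈ 8.5843
y* = (k*)^α = 8.5843^0.44 ≈ 2.5753

y* = 2.575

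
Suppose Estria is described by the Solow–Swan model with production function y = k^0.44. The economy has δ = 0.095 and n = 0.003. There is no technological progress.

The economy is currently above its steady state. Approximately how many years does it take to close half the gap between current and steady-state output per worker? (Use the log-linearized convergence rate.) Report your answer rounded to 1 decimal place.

Near the steady state the convergence rate is λ = (1 − α)(n + δ).
λ = (1 − 0.44) × 0.098 = 0.56 × 0.098 = 0.05488
Half-life = ln 2 / λ = 0.6931 / 0.05488 ≈ 12.63 years

about 12.6 years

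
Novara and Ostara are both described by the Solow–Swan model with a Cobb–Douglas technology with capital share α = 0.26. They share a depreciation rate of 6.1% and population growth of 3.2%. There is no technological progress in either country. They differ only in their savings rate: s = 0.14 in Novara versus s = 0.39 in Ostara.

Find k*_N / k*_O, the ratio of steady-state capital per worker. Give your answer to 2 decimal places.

Steady-state k* = [s/(n + δ)]^(1/(1−α)), so the ratio is [ (s_N/(n + δ)_N) / (s_O/(n + δ)_O) ]^1.3514.
s_N/(n + δ)_N = 0.14/0.093 = 1.5054; s_O/(n + δ)_O = 0.39/0.093 = 4.1935.
Ratio = (1.5054/4.1935)^1.3514 = 0.3590^1.3514 ≈ 0.2505

ratio ≈ 0.25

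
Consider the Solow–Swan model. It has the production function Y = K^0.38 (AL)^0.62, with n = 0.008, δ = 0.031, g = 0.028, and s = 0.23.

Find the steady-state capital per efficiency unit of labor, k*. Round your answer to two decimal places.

In steady state, investment equals break-even investment: s·k^α = (n + g + δ)·k.
Rearranging, k^(1−α) = s / (n + g + δ).
k^0.62 = 0.23 / (0.008 + 0.028 + 0.031) = 0.23 / 0.067 = 3.4328
k* = 3.4328^(1/0.62) ≈ 7.3105

k* = 7.31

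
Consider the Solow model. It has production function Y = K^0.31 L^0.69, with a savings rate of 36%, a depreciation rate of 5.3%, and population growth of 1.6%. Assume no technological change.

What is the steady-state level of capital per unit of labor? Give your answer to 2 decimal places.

In steady state, investment equals break-even investment: s·k^α = (n + δ)·k.
Dividing both sides by k: k^(1−α) = s / (n + δ).
k^0.69 = 0.36 / (0.016 + 0.053) = 0.36 / 0.069 = 5.2174
k* = 5.2174^(1/0.69) ≈ 10.9594

k* = 10.96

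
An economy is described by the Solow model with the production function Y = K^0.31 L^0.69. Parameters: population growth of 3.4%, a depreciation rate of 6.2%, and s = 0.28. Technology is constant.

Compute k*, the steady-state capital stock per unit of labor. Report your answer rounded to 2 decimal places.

In steady state, investment equals break-even investment: s·k^α = (n + δ)·k.
Rearranging, k^(1−α) = s / (n + δ).
k^0.69 = 0.28 / (0.034 + 0.062) = 0.28 / 0.096 = 2.9167
k* = 2.9167^(1/0.69) ≈ 4.7180

k* = 4.72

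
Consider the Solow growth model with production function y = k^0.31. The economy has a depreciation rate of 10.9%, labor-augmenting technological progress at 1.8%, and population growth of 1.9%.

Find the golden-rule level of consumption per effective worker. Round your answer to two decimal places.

c_gold ≈ 0.97

At the golden rule, f'(k) = n + g + δ, so α·k^(α−1) = n + g + δ and k_gold = (α/(n + g + δ))^(1/(1−α)).
k_gold = (0.31/0.146)^(1/0.69) = 2.1233^1.4493 ≈ 2.9781
c_gold = f(k_gold) − (n + g + δ)·k_gold = 1.4026 − 0.146×2.9781 ≈ 0.9678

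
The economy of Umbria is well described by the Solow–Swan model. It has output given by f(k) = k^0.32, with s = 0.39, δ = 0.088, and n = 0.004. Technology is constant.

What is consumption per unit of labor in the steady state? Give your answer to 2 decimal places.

c* = 1.20

Steady state requires s·f(k) = (n + δ)·k, i.e. s·k^α = (n + δ)·k.
Dividing both sides by k: k^(1−α) = s / (n + δ).
k^0.68 = 0.39 / (0.004 + 0.088) = 0.39 / 0.092 = 4.2391
k* = 4.2391^(1/0.68) ≈ 8.3649
y* = (k*)^α = 8.3649^0.32 ≈ 1.9733
c* = (1 − s)·y* = (1 − 0.39) × 1.9733 ≈ 1.2037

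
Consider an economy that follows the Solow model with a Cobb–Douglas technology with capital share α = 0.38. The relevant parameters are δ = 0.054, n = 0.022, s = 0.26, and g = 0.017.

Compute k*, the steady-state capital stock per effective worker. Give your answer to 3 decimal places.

k* = 5.250

In steady state, investment equals break-even investment: s·k^α = (n + g + δ)·k.
Rearranging, k^(1−α) = s / (n + g + δ).
k^0.62 = 0.26 / (0.022 + 0.017 + 0.054) = 0.26 / 0.093 = 2.7957
k* = 2.7957^(1/0.62) ≈ 5.2498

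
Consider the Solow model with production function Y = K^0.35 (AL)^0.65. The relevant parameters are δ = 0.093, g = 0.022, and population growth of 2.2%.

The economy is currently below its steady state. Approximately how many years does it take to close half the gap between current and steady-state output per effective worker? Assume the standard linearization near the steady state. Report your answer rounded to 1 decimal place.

Near the steady state the convergence rate is λ = (1 − α)(n + g + δ).
λ = (1 − 0.35) × 0.137 = 0.65 × 0.137 = 0.08905
Half-life = ln 2 / λ = 0.6931 / 0.08905 ≈ 7.78 years

half-life ≈ 7.8 years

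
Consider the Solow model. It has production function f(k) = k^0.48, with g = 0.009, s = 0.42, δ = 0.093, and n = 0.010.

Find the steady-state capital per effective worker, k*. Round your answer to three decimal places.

At the steady state, Δk = 0, so s·k^α = (n + g + δ)·k.
Dividing both sides by k: k^(1−α) = s / (n + g + δ).
k^0.52 = 0.42 / (0.010 + 0.009 + 0.093) = 0.42 / 0.112 = 3.7500
k* = 3.7500^(1/0.52) ≈ 12.7030

k* = 12.703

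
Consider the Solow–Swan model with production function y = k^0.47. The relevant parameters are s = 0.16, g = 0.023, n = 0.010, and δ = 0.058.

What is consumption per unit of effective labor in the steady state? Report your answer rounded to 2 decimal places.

c* = 1.39

At the steady state, Δk = 0, so s·k^α = (n + g + δ)·k.
Rearranging, k^(1−α) = s / (n + g + δ).
k^0.53 = 0.16 / (0.010 + 0.023 + 0.058) = 0.16 / 0.091 = 1.7582
k* = 1.7582^(1/0.53) ≈ 2.9000
y* = (k*)^α = 2.9000^0.47 ≈ 1.6494
c* = (1 − s)·y* = (1 − 0.16) × 1.6494 ≈ 1.3855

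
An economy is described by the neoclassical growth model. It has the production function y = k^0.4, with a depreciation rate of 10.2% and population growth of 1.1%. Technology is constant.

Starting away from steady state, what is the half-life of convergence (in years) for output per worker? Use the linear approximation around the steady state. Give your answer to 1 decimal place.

Near the steady state the convergence rate is λ = (1 − α)(n + δ).
λ = (1 − 0.4) × 0.113 = 0.6 × 0.113 = 0.0678
Half-life = ln 2 / λ = 0.6931 / 0.0678 ≈ 10.22 years

t_½ ≈ 10.2 years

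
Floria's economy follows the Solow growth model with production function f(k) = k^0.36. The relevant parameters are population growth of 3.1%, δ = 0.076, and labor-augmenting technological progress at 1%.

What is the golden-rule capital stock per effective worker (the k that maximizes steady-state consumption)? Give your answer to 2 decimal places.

The golden rule sets f'(k) = n + g + δ, i.e. α·k^(α−1) = n + g + δ.
So k^(1−α) = α / (n + g + δ) = 0.36 / 0.117 = 3.0769.
k_gold = 3.0769^(1/0.64) ≈ 5.7900

k_gold ≈ 5.79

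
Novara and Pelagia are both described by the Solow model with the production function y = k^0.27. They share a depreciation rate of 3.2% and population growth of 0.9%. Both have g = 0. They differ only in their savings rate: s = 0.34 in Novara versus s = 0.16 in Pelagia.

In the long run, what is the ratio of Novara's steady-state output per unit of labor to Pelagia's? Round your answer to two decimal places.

y*_N / y*_P ≈ 1.32

Steady-state y* = [s/(n + δ)]^(α/(1−α)), so the ratio is [ (s_N/(n + δ)_N) / (s_P/(n + δ)_P) ]^0.3699.
s_N/(n + δ)_N = 0.34/0.041 = 8.2927; s_P/(n + δ)_P = 0.16/0.041 = 3.9024.
Ratio = (8.2927/3.9024)^0.3699 = 2.1250^0.3699 ≈ 1.3216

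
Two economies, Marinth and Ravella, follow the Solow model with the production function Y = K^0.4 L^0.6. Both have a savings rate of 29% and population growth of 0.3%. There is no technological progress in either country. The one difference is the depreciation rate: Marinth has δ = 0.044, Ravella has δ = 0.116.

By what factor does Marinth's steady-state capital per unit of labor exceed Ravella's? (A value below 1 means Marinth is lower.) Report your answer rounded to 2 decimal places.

Steady-state k* = [s/(n + δ)]^(1/(1−α)), so the ratio is [ (s_M/(n + δ)_M) / (s_R/(n + δ)_R) ]^1.6667.
s_M/(n + δ)_M = 0.29/0.047 = 6.1702; s_R/(n + δ)_R = 0.29/0.119 = 2.4370.
Ratio = (6.1702/2.4370)^1.6667 = 2.5319^1.6667 ≈ 4.7035

k*_M / k*_R ≈ 4.70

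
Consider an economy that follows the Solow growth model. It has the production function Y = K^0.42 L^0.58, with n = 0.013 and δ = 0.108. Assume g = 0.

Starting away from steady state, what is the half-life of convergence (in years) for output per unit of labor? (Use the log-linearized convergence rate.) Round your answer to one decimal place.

half-life ≈ 9.9 years

Near the steady state the convergence rate is λ = (1 − α)(n + δ).
λ = (1 − 0.42) × 0.121 = 0.58 × 0.121 = 0.07018
Half-life = ln 2 / λ = 0.6931 / 0.07018 ≈ 9.88 years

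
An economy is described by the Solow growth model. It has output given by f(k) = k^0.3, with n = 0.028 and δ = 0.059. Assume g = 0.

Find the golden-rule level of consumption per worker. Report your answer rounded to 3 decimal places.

At the golden rule, f'(k) = n + δ, so α·k^(α−1) = n + δ and k_gold = (α/(n + δ))^(1/(1−α)).
k_gold = (0.3/0.087)^(1/0.7) = 3.4483^1.4286 ≈ 5.8617
c_gold = f(k_gold) − (n + δ)·k_gold = 1.6998 − 0.087×5.8617 ≈ 1.1898

c_gold ≈ 1.190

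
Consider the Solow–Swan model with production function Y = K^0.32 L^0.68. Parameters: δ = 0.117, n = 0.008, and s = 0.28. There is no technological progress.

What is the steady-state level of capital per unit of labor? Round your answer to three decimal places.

At the steady state, Δk = 0, so s·k^α = (n + δ)·k.
Dividing both sides by k: k^(1−α) = s / (n + δ).
k^0.68 = 0.28 / (0.008 + 0.117) = 0.28 / 0.125 = 2.2400
k* = 2.2400^(1/0.68) ≈ 3.2739

k* ≈ 3.274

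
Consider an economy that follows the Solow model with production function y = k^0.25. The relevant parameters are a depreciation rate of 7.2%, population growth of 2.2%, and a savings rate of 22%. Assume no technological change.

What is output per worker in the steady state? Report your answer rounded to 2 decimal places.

y* = 1.33

At the steady state, Δk = 0, so s·k^α = (n + δ)·k.
Dividing both sides by k: k^(1−α) = s / (n + δ).
k^0.75 = 0.22 / (0.022 + 0.072) = 0.22 / 0.094 = 2.3404
k* = 2.3404^(1/0.75) ≈ 3.1073
y* = (k*)^α = 3.1073^0.25 ≈ 1.3277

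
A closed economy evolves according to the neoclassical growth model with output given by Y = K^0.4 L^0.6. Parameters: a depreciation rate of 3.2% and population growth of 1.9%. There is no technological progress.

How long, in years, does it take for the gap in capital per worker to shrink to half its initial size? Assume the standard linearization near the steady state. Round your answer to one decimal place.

Near the steady state the convergence rate is λ = (1 − α)(n + δ).
λ = (1 − 0.4) × 0.051 = 0.6 × 0.051 = 0.0306
Half-life = ln 2 / λ = 0.6931 / 0.0306 ≈ 22.65 years

half-life ≈ 22.7 years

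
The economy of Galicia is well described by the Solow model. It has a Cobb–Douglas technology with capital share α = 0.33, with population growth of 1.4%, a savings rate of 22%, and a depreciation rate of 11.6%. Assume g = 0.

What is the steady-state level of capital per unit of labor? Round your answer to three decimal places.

k* ≈ 2.193

At the steady state, Δk = 0, so s·k^α = (n + δ)·k.
Rearranging, k^(1−α) = s / (n + δ).
k^0.67 = 0.22 / (0.014 + 0.116) = 0.22 / 0.130 = 1.6923
k* = 1.6923^(1/0.67) ≈ 2.1929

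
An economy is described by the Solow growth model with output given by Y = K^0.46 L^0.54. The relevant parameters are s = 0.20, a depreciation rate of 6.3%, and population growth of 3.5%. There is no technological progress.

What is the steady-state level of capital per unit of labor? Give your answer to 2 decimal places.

At the steady state, Δk = 0, so s·k^α = (n + δ)·k.
Dividing both sides by k: k^(1−α) = s / (n + δ).
k^0.54 = 0.20 / (0.035 + 0.063) = 0.20 / 0.098 = 2.0408
k* = 2.0408^(1/0.54) ≈ 3.7472

k* = 3.75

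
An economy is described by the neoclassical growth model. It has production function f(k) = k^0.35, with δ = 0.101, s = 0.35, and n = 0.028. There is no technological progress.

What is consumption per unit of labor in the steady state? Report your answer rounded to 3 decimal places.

At the steady state, Δk = 0, so s·k^α = (n + δ)·k.
Rearranging, k^(1−α) = s / (n + δ).
k^0.65 = 0.35 / (0.028 + 0.101) = 0.35 / 0.129 = 2.7132
k* = 2.7132^(1/0.65) ≈ 4.6440
y* = (k*)^α = 4.6440^0.35 ≈ 1.7116
c* = (1 − s)·y* = (1 − 0.35) × 1.7116 ≈ 1.1125

c* = 1.113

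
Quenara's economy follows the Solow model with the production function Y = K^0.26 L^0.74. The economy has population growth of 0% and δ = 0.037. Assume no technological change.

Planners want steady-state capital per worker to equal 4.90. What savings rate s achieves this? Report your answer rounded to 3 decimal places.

s ≈ 0.120

Steady state requires s·f(k) = (n + δ)·k, i.e. s·k^α = (n + δ)·k.
So s / (n + δ) = (k*)^(1−α) = 4.90^0.74 = 3.2415.
Therefore s = 3.2415 × (n + δ) = 3.2415 × 0.037 = 0.1199.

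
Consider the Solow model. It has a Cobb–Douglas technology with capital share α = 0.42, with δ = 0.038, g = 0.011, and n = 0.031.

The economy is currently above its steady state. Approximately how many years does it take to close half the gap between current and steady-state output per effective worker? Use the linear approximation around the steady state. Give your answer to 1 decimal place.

about 14.9 years

Near the steady state the convergence rate is λ = (1 − α)(n + g + δ).
λ = (1 − 0.42) × 0.080 = 0.58 × 0.080 = 0.0464
Half-life = ln 2 / λ = 0.6931 / 0.0464 ≈ 14.94 years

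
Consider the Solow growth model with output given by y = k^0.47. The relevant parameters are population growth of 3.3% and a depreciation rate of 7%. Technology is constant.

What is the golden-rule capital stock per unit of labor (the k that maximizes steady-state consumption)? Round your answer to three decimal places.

The golden rule sets f'(k) = n + δ, i.e. α·k^(α−1) = n + δ.
So k^(1−α) = α / (n + δ) = 0.47 / 0.103 = 4.5631.
k_gold = 4.5631^(1/0.53) ≈ 17.5342

k_gold ≈ 17.534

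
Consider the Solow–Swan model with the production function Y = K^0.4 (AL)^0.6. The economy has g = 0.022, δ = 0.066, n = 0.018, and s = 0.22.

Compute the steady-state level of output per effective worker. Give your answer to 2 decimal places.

y* = 1.63

In steady state, investment equals break-even investment: s·k^α = (n + g + δ)·k.
Rearranging, k^(1−α) = s / (n + g + δ).
k^0.6 = 0.22 / (0.018 + 0.022 + 0.066) = 0.22 / 0.106 = 2.0755
k* = 2.0755^(1/0.6) ≈ 3.3771
y* = (k*)^α = 3.3771^0.4 ≈ 1.6271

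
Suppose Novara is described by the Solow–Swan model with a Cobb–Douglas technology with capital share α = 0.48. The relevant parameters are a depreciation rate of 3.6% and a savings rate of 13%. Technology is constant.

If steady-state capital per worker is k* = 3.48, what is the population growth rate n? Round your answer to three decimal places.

n ≈ 0.032

At the steady state, Δk = 0, so s·k^α = (n + δ)·k.
So s / (n + δ) = (k*)^(1−α) = 3.48^0.52 = 1.9126.
Therefore n + δ = s / 1.9126 = 0.13 / 1.9126 = 0.0680, so n = 0.0680 − 0.036 = 0.0320.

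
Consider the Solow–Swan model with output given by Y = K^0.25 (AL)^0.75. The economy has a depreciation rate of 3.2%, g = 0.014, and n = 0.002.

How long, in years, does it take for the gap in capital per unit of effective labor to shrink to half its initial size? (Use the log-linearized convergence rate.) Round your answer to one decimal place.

half-life ≈ 19.3 years

Near the steady state the convergence rate is λ = (1 − α)(n + g + δ).
λ = (1 − 0.25) × 0.048 = 0.75 × 0.048 = 0.0360
Half-life = ln 2 / λ = 0.6931 / 0.0360 ≈ 19.25 years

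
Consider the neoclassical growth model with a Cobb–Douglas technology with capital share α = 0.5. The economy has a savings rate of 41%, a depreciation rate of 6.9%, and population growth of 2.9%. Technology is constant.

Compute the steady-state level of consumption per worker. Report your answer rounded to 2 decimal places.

c* ≈ 2.47

Steady state requires s·f(k) = (n + δ)·k, i.e. s·k^α = (n + δ)·k.
Rearranging, k^(1−α) = s / (n + δ).
k^0.5 = 0.41 / (0.029 + 0.069) = 0.41 / 0.098 = 4.1837
k* = 4.1837^(1/0.5) ≈ 17.5033
y* = (k*)^α = 17.5033^0.5 ≈ 4.1837
c* = (1 − s)·y* = (1 − 0.41) × 4.1837 ≈ 2.4684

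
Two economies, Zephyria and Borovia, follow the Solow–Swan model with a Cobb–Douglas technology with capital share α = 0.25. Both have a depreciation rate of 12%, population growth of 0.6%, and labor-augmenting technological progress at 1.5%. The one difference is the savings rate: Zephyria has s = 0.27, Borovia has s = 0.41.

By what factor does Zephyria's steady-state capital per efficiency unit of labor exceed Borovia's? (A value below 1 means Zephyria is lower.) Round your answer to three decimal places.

Steady-state k* = [s/(n + g + δ)]^(1/(1−α)), so the ratio is [ (s_Z/(n + g + δ)_Z) / (s_B/(n + g + δ)_B) ]^1.3333.
s_Z/(n + g + δ)_Z = 0.27/0.141 = 1.9149; s_B/(n + g + δ)_B = 0.41/0.141 = 2.9078.
Ratio = (1.9149/2.9078)^1.3333 = 0.6585^1.3333 ≈ 0.5729

k*_Z / k*_B ≈ 0.573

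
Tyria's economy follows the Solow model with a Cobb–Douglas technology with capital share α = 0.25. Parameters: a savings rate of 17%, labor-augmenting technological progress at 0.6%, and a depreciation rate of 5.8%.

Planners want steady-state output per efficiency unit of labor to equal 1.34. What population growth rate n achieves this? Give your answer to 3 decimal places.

n ≈ 0.007

At the steady state, Δk = 0, so s·k^α = (n + g + δ)·k.
Since y* = [s/(n + g + δ)]^(α/(1−α)), we have s/(n + g + δ) = (y*)^((1−α)/α) = 1.34^3 = 2.4061.
Therefore n + g + δ = s / 2.4061 = 0.17 / 2.4061 = 0.0707, so n = 0.0707 − 0.064 = 0.0067.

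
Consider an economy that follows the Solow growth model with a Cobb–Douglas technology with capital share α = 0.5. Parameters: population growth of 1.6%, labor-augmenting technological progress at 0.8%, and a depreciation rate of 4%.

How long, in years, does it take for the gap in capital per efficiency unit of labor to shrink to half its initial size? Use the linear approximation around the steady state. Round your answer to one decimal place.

Near the steady state the convergence rate is λ = (1 − α)(n + g + δ).
λ = (1 − 0.5) × 0.064 = 0.5 × 0.064 = 0.0320
Half-life = ln 2 / λ = 0.6931 / 0.0320 ≈ 21.66 years

about 21.7 years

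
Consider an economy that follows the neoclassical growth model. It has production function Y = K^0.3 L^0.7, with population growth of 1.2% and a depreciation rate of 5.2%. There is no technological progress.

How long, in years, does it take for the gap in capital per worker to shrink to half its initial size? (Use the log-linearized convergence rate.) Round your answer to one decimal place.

t_½ ≈ 15.5 years

Near the steady state the convergence rate is λ = (1 − α)(n + δ).
λ = (1 − 0.3) × 0.064 = 0.7 × 0.064 = 0.0448
Half-life = ln 2 / λ = 0.6931 / 0.0448 ≈ 15.47 years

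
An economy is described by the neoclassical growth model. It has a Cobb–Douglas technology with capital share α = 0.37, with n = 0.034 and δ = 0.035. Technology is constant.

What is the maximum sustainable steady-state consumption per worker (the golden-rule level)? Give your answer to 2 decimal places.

c_gold ≈ 1.69

At the golden rule, f'(k) = n + δ, so α·k^(α−1) = n + δ and k_gold = (α/(n + δ))^(1/(1−α)).
k_gold = (0.37/0.069)^(1/0.63) = 5.3623^1.5873 ≈ 14.3780
c_gold = f(k_gold) − (n + δ)·k_gold = 2.6813 − 0.069×14.3780 ≈ 1.6892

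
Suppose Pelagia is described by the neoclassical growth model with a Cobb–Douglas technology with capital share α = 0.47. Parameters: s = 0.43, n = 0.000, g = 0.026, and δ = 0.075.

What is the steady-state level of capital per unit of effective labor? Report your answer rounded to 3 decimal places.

k* = 15.384

In steady state, investment equals break-even investment: s·k^α = (n + g + δ)·k.
Dividing both sides by k: k^(1−α) = s / (n + g + δ).
k^0.53 = 0.43 / (0.000 + 0.026 + 0.075) = 0.43 / 0.101 = 4.2574
k* = 4.2574^(1/0.53) ≈ 15.3838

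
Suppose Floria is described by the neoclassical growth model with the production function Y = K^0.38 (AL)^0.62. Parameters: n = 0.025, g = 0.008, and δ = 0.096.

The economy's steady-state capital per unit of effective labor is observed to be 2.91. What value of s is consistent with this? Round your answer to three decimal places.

In steady state, investment equals break-even investment: s·k^α = (n + g + δ)·k.
So s / (n + g + δ) = (k*)^(1−α) = 2.91^0.62 = 1.9392.
Therefore s = 1.9392 × (n + g + δ) = 1.9392 × 0.129 = 0.2502.

s ≈ 0.250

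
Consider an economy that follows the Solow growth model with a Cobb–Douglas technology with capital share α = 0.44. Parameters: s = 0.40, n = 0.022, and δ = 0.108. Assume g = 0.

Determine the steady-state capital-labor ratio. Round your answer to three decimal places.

k* ≈ 7.441

At the steady state, Δk = 0, so s·k^α = (n + δ)·k.
Dividing both sides by k: k^(1−α) = s / (n + δ).
k^0.56 = 0.40 / (0.022 + 0.108) = 0.40 / 0.130 = 3.0769
k* = 3.0769^(1/0.56) ≈ 7.4410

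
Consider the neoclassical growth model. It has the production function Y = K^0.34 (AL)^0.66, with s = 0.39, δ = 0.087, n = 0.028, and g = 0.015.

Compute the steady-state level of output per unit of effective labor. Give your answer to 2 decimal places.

y* = 1.76

At the steady state, Δk = 0, so s·k^α = (n + g + δ)·k.
Rearranging, k^(1−α) = s / (n + g + δ).
k^0.66 = 0.39 / (0.028 + 0.015 + 0.087) = 0.39 / 0.130 = 3.0000
k* = 3.0000^(1/0.66) ≈ 5.2834
y* = (k*)^α = 5.2834^0.34 ≈ 1.7611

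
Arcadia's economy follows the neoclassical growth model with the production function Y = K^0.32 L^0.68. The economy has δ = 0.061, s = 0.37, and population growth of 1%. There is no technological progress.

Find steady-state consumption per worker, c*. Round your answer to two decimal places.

At the steady state, Δk = 0, so s·k^α = (n + δ)·k.
Dividing both sides by k: k^(1−α) = s / (n + δ).
k^0.68 = 0.37 / (0.010 + 0.061) = 0.37 / 0.071 = 5.2113
k* = 5.2113^(1/0.68) ≈ 11.3327
y* = (k*)^α = 11.3327^0.32 ≈ 2.1746
c* = (1 − s)·y* = (1 − 0.37) × 2.1746 ≈ 1.3700

c* ≈ 1.37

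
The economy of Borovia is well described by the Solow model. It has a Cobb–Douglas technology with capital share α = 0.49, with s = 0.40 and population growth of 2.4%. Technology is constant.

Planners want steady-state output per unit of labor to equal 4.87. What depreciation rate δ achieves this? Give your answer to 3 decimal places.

δ ≈ 0.053

At the steady state, Δk = 0, so s·k^α = (n + δ)·k.
Since y* = [s/(n + δ)]^(α/(1−α)), we have s/(n + δ) = (y*)^((1−α)/α) = 4.87^1.0408 = 5.1949.
Therefore n + δ = s / 5.1949 = 0.40 / 5.1949 = 0.0770, so δ = 0.0770 − 0.024 = 0.0530.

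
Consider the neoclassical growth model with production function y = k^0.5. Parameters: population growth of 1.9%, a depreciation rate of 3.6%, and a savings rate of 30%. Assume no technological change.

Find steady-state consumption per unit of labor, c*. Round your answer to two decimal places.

c* = 3.82

In steady state, investment equals break-even investment: s·k^α = (n + δ)·k.
Rearranging, k^(1−α) = s / (n + δ).
k^0.5 = 0.30 / (0.019 + 0.036) = 0.30 / 0.055 = 5.4545
k* = 5.4545^(1/0.5) ≈ 29.7516
y* = (k*)^α = 29.7516^0.5 ≈ 5.4545
c* = (1 − s)·y* = (1 − 0.30) × 5.4545 ≈ 3.8182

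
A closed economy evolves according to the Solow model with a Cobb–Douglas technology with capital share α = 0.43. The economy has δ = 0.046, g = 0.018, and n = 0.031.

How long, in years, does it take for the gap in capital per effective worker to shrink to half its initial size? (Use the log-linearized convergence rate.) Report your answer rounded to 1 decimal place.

Near the steady state the convergence rate is λ = (1 − α)(n + g + δ).
λ = (1 − 0.43) × 0.095 = 0.57 × 0.095 = 0.05415
Half-life = ln 2 / λ = 0.6931 / 0.05415 ≈ 12.80 years

half-life ≈ 12.8 years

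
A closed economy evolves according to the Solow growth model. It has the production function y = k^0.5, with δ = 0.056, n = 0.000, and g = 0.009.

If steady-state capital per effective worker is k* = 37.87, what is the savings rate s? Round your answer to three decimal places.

s ≈ 0.400

In steady state, investment equals break-even investment: s·k^α = (n + g + δ)·k.
So s / (n + g + δ) = (k*)^(1−α) = 37.87^0.5 = 6.1539.
Therefore s = 6.1539 × (n + g + δ) = 6.1539 × 0.065 = 0.4000.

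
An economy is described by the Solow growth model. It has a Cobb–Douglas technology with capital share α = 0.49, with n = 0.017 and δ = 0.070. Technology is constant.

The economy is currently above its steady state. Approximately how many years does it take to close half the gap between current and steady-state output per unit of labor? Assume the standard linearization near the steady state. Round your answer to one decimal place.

Near the steady state the convergence rate is λ = (1 − α)(n + δ).
λ = (1 − 0.49) × 0.087 = 0.51 × 0.087 = 0.04437
Half-life = ln 2 / λ = 0.6931 / 0.04437 ≈ 15.62 years

t_½ ≈ 15.6 years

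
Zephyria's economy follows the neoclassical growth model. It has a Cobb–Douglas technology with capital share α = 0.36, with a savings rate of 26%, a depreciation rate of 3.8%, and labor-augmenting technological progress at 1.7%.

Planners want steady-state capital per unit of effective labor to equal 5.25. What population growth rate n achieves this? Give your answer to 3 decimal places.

In steady state, investment equals break-even investment: s·k^α = (n + g + δ)·k.
So s / (n + g + δ) = (k*)^(1−α) = 5.25^0.64 = 2.8900.
Therefore n + g + δ = s / 2.8900 = 0.26 / 2.8900 = 0.0900, so n = 0.0900 − 0.055 = 0.0350.

n ≈ 0.035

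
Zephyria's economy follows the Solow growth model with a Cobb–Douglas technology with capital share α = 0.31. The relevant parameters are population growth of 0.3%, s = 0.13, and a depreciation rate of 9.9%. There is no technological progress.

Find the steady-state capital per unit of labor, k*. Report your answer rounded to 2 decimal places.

k* ≈ 1.42

Steady state requires s·f(k) = (n + δ)·k, i.e. s·k^α = (n + δ)·k.
Rearranging, k^(1−α) = s / (n + δ).
k^0.69 = 0.13 / (0.003 + 0.099) = 0.13 / 0.102 = 1.2745
k* = 1.2745^(1/0.69) ≈ 1.4212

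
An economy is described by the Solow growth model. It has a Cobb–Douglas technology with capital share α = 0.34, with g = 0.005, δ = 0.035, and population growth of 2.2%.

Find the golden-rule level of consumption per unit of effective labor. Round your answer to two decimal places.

At the golden rule, f'(k) = n + g + δ, so α·k^(α−1) = n + g + δ and k_gold = (α/(n + g + δ))^(1/(1−α)).
k_gold = (0.34/0.062)^(1/0.66) = 5.4839^1.5152 ≈ 13.1786
c_gold = f(k_gold) − (n + g + δ)·k_gold = 2.4030 − 0.062×13.1786 ≈ 1.5859

c_gold ≈ 1.59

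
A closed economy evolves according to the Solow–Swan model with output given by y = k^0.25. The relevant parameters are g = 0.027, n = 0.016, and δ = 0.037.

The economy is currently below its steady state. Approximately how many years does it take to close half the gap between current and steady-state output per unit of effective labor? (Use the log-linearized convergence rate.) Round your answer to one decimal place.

half-life ≈ 11.6 years

Near the steady state the convergence rate is λ = (1 − α)(n + g + δ).
λ = (1 − 0.25) × 0.080 = 0.75 × 0.080 = 0.0600
Half-life = ln 2 / λ = 0.6931 / 0.0600 ≈ 11.55 years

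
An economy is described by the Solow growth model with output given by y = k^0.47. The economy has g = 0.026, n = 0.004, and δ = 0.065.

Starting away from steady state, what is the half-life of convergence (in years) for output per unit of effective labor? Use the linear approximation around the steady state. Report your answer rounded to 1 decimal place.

Near the steady state the convergence rate is λ = (1 − α)(n + g + δ).
λ = (1 − 0.47) × 0.095 = 0.53 × 0.095 = 0.05035
Half-life = ln 2 / λ = 0.6931 / 0.05035 ≈ 13.77 years

about 13.8 years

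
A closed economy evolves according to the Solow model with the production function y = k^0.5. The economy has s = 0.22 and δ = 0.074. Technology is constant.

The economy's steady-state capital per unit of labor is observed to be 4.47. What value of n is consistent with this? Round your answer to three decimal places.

In steady state, investment equals break-even investment: s·k^α = (n + δ)·k.
So s / (n + δ) = (k*)^(1−α) = 4.47^0.5 = 2.1142.
Therefore n + δ = s / 2.1142 = 0.22 / 2.1142 = 0.1041, so n = 0.1041 − 0.074 = 0.0301.

n ≈ 0.030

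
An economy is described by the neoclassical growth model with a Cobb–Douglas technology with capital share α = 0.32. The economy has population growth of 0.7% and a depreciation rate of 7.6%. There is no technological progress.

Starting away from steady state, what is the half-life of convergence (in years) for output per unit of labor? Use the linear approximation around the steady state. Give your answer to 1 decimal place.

Near the steady state the convergence rate is λ = (1 − α)(n + δ).
λ = (1 − 0.32) × 0.083 = 0.68 × 0.083 = 0.05644
Half-life = ln 2 / λ = 0.6931 / 0.05644 ≈ 12.28 years

half-life ≈ 12.3 years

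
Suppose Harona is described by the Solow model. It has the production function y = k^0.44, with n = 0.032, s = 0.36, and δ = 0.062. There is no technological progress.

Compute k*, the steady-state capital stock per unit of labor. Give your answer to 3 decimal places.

In steady state, investment equals break-even investment: s·k^α = (n + δ)·k.
Rearranging, k^(1−α) = s / (n + δ).
k^0.56 = 0.36 / (0.032 + 0.062) = 0.36 / 0.094 = 3.8298
k* = 3.8298^(1/0.56) ≈ 10.9998

k* = 11.000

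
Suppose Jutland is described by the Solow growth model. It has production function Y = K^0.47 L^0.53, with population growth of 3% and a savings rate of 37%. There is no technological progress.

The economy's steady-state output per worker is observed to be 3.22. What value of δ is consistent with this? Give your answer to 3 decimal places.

Steady state requires s·f(k) = (n + δ)·k, i.e. s·k^α = (n + δ)·k.
Since y* = [s/(n + δ)]^(α/(1−α)), we have s/(n + δ) = (y*)^((1−α)/α) = 3.22^1.1277 = 3.7386.
Therefore n + δ = s / 3.7386 = 0.37 / 3.7386 = 0.0990, so δ = 0.0990 − 0.030 = 0.0690.

δ ≈ 0.069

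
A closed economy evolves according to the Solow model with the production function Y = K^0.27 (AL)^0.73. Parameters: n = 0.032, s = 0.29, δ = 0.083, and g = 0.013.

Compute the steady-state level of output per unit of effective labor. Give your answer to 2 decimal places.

y* = 1.35

In steady state, investment equals break-even investment: s·k^α = (n + g + δ)·k.
Dividing both sides by k: k^(1−α) = s / (n + g + δ).
k^0.73 = 0.29 / (0.032 + 0.013 + 0.083) = 0.29 / 0.128 = 2.2656
k* = 2.2656^(1/0.73) ≈ 3.0659
y* = (k*)^α = 3.0659^0.27 ≈ 1.3532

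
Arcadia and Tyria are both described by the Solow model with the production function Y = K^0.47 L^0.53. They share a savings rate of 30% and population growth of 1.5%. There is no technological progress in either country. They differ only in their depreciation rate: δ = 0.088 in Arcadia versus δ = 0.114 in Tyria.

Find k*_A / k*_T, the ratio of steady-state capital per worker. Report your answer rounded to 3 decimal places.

Steady-state k* = [s/(n + δ)]^(1/(1−α)), so the ratio is [ (s_A/(n + δ)_A) / (s_T/(n + δ)_T) ]^1.8868.
s_A/(n + δ)_A = 0.30/0.103 = 2.9126; s_T/(n + δ)_T = 0.30/0.129 = 2.3256.
Ratio = (2.9126/2.3256)^1.8868 = 1.2524^1.8868 ≈ 1.5290

ratio ≈ 1.529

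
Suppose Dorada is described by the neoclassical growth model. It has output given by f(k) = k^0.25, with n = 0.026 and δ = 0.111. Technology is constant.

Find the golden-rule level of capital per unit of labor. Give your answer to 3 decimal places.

k_gold ≈ 2.230

The golden rule sets f'(k) = n + δ, i.e. α·k^(α−1) = n + δ.
So k^(1−α) = α / (n + δ) = 0.25 / 0.137 = 1.8248.
k_gold = 1.8248^(1/0.75) ≈ 2.2299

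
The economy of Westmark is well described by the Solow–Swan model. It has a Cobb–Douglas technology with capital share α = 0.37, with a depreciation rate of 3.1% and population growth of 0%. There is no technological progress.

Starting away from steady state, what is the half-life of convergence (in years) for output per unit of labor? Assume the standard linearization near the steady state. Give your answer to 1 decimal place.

half-life ≈ 35.5 years

Near the steady state the convergence rate is λ = (1 − α)(n + δ).
λ = (1 − 0.37) × 0.031 = 0.63 × 0.031 = 0.01953
Half-life = ln 2 / λ = 0.6931 / 0.01953 ≈ 35.49 years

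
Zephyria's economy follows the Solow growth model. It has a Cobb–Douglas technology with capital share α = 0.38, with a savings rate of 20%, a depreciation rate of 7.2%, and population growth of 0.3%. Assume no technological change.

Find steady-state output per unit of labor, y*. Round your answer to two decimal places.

Steady state requires s·f(k) = (n + δ)·k, i.e. s·k^α = (n + δ)·k.
Rearranging, k^(1−α) = s / (n + δ).
k^0.62 = 0.20 / (0.003 + 0.072) = 0.20 / 0.075 = 2.6667
k* = 2.6667^(1/0.62) ≈ 4.8647
y* = (k*)^α = 4.8647^0.38 ≈ 1.8242

y* = 1.82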